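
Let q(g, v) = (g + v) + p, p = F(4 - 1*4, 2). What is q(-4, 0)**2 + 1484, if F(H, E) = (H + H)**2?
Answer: 1500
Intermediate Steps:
F(H, E) = 4*H**2 (F(H, E) = (2*H)**2 = 4*H**2)
p = 0 (p = 4*(4 - 1*4)**2 = 4*(4 - 4)**2 = 4*0**2 = 4*0 = 0)
q(g, v) = g + v (q(g, v) = (g + v) + 0 = g + v)
q(-4, 0)**2 + 1484 = (-4 + 0)**2 + 1484 = (-4)**2 + 1484 = 16 + 1484 = 1500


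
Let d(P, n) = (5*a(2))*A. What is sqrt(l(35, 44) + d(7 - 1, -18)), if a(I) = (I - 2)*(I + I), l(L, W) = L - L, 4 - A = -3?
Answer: 0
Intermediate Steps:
A = 7 (A = 4 - 1*(-3) = 4 + 3 = 7)
l(L, W) = 0
a(I) = 2*I*(-2 + I) (a(I) = (-2 + I)*(2*I) = 2*I*(-2 + I))
d(P, n) = 0 (d(P, n) = (5*(2*2*(-2 + 2)))*7 = (5*(2*2*0))*7 = (5*0)*7 = 0*7 = 0)
sqrt(l(35, 44) + d(7 - 1, -18)) = sqrt(0 + 0) = sqrt(0) = 0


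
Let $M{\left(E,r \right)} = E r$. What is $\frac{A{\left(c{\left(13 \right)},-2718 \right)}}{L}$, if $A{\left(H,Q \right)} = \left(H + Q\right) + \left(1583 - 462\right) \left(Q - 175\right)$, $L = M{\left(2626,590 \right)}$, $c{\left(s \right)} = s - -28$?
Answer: $- \frac{324573}{154934} \approx -2.0949$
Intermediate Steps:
$c{\left(s \right)} = 28 + s$ ($c{\left(s \right)} = s + 28 = 28 + s$)
$L = 1549340$ ($L = 2626 \cdot 590 = 1549340$)
$A{\left(H,Q \right)} = -196175 + H + 1122 Q$ ($A{\left(H,Q \right)} = \left(H + Q\right) + 1121 \left(-175 + Q\right) = \left(H + Q\right) + \left(-196175 + 1121 Q\right) = -196175 + H + 1122 Q$)
$\frac{A{\left(c{\left(13 \right)},-2718 \right)}}{L} = \frac{-196175 + \left(28 + 13\right) + 1122 \left(-2718\right)}{1549340} = \left(-196175 + 41 - 3049596\right) \frac{1}{1549340} = \left(-3245730\right) \frac{1}{1549340} = - \frac{324573}{154934}$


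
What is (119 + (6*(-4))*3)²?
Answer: 2209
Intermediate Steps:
(119 + (6*(-4))*3)² = (119 - 24*3)² = (119 - 72)² = 47² = 2209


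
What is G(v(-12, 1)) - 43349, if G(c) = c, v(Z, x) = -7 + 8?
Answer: -43348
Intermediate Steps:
v(Z, x) = 1
G(v(-12, 1)) - 43349 = 1 - 43349 = -43348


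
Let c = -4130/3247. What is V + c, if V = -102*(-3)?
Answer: 989452/3247 ≈ 304.73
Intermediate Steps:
c = -4130/3247 (c = -4130*1/3247 = -4130/3247 ≈ -1.2719)
V = 306
V + c = 306 - 4130/3247 = 989452/3247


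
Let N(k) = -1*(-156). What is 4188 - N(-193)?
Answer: 4032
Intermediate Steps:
N(k) = 156
4188 - N(-193) = 4188 - 1*156 = 4188 - 156 = 4032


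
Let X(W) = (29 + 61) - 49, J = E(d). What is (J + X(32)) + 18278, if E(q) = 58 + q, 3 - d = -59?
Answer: 18439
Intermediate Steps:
d = 62 (d = 3 - 1*(-59) = 3 + 59 = 62)
J = 120 (J = 58 + 62 = 120)
X(W) = 41 (X(W) = 90 - 49 = 41)
(J + X(32)) + 18278 = (120 + 41) + 18278 = 161 + 18278 = 18439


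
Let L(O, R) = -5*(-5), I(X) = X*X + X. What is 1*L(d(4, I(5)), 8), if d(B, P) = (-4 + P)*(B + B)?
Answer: 25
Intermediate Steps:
I(X) = X + X² (I(X) = X² + X = X + X²)
d(B, P) = 2*B*(-4 + P) (d(B, P) = (-4 + P)*(2*B) = 2*B*(-4 + P))
L(O, R) = 25
1*L(d(4, I(5)), 8) = 1*25 = 25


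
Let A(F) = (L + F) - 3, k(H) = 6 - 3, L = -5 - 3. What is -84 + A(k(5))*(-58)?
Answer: 380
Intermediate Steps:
L = -8
k(H) = 3
A(F) = -11 + F (A(F) = (-8 + F) - 3 = -11 + F)
-84 + A(k(5))*(-58) = -84 + (-11 + 3)*(-58) = -84 - 8*(-58) = -84 + 464 = 380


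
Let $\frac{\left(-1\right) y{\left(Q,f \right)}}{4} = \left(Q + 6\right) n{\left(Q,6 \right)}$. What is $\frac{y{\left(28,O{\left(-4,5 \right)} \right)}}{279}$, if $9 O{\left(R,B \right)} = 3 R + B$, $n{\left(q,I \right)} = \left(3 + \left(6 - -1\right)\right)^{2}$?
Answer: $- \frac{13600}{279} \approx -48.746$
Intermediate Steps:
$n{\left(q,I \right)} = 100$ ($n{\left(q,I \right)} = \left(3 + \left(6 + 1\right)\right)^{2} = \left(3 + 7\right)^{2} = 10^{2} = 100$)
$O{\left(R,B \right)} = \frac{R}{3} + \frac{B}{9}$ ($O{\left(R,B \right)} = \frac{3 R + B}{9} = \frac{B + 3 R}{9} = \frac{R}{3} + \frac{B}{9}$)
$y{\left(Q,f \right)} = -2400 - 400 Q$ ($y{\left(Q,f \right)} = - 4 \left(Q + 6\right) 100 = - 4 \left(6 + Q\right) 100 = - 4 \left(600 + 100 Q\right) = -2400 - 400 Q$)
$\frac{y{\left(28,O{\left(-4,5 \right)} \right)}}{279} = \frac{-2400 - 11200}{279} = \left(-2400 - 11200\right) \frac{1}{279} = \left(-13600\right) \frac{1}{279} = - \frac{13600}{279}$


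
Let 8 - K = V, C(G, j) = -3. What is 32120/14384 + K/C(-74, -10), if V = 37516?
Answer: 67451429/5394 ≈ 12505.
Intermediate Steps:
K = -37508 (K = 8 - 1*37516 = 8 - 37516 = -37508)
32120/14384 + K/C(-74, -10) = 32120/14384 - 37508/(-3) = 32120*(1/14384) - 37508*(-1/3) = 4015/1798 + 37508/3 = 67451429/5394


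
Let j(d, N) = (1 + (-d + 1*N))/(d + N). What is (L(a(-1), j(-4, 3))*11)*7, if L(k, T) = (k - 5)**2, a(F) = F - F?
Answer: 1925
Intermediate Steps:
a(F) = 0
j(d, N) = (1 + N - d)/(N + d) (j(d, N) = (1 + (-d + N))/(N + d) = (1 + (N - d))/(N + d) = (1 + N - d)/(N + d))
L(k, T) = (-5 + k)**2
(L(a(-1), j(-4, 3))*11)*7 = ((-5 + 0)**2*11)*7 = ((-5)**2*11)*7 = (25*11)*7 = 275*7 = 1925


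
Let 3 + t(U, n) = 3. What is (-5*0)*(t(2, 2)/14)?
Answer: 0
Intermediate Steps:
t(U, n) = 0 (t(U, n) = -3 + 3 = 0)
(-5*0)*(t(2, 2)/14) = (-5*0)*(0/14) = 0*(0*(1/14)) = 0*0 = 0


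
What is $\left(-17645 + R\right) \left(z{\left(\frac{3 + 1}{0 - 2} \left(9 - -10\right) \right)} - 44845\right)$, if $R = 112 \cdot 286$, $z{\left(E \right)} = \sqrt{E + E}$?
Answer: $-645185015 + 28774 i \sqrt{19} \approx -6.4518 \cdot 10^{8} + 1.2542 \cdot 10^{5} i$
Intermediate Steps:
$z{\left(E \right)} = \sqrt{2} \sqrt{E}$ ($z{\left(E \right)} = \sqrt{2 E} = \sqrt{2} \sqrt{E}$)
$R = 32032$
$\left(-17645 + R\right) \left(z{\left(\frac{3 + 1}{0 - 2} \left(9 - -10\right) \right)} - 44845\right) = \left(-17645 + 32032\right) \left(\sqrt{2} \sqrt{\frac{3 + 1}{0 - 2} \left(9 - -10\right)} - 44845\right) = 14387 \left(\sqrt{2} \sqrt{\frac{4}{-2} \left(9 + 10\right)} - 44845\right) = 14387 \left(\sqrt{2} \sqrt{4 \left(- \frac{1}{2}\right) 19} - 44845\right) = 14387 \left(\sqrt{2} \sqrt{\left(-2\right) 19} - 44845\right) = 14387 \left(\sqrt{2} \sqrt{-38} - 44845\right) = 14387 \left(\sqrt{2} i \sqrt{38} - 44845\right) = 14387 \left(2 i \sqrt{19} - 44845\right) = 14387 \left(-44845 + 2 i \sqrt{19}\right) = -645185015 + 28774 i \sqrt{19}$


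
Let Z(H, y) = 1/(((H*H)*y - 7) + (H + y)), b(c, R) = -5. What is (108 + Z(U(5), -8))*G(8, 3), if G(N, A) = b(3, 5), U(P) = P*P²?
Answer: -13488119/24978 ≈ -540.00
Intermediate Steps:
U(P) = P³
G(N, A) = -5
Z(H, y) = 1/(-7 + H + y + y*H²) (Z(H, y) = 1/((H²*y - 7) + (H + y)) = 1/((y*H² - 7) + (H + y)) = 1/((-7 + y*H²) + (H + y)) = 1/(-7 + H + y + y*H²))
(108 + Z(U(5), -8))*G(8, 3) = (108 + 1/(-7 + 5³ - 8 - 8*(5³)²))*(-5) = (108 + 1/(-7 + 125 - 8 - 8*125²))*(-5) = (108 + 1/(-7 + 125 - 8 - 8*15625))*(-5) = (108 + 1/(-7 + 125 - 8 - 125000))*(-5) = (108 + 1/(-124890))*(-5) = (108 - 1/124890)*(-5) = (13488119/124890)*(-5) = -13488119/24978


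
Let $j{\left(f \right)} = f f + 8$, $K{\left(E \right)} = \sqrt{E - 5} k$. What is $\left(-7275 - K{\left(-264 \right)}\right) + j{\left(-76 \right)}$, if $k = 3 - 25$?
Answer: $-1491 + 22 i \sqrt{269} \approx -1491.0 + 360.83 i$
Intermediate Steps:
$k = -22$ ($k = 3 - 25 = -22$)
$K{\left(E \right)} = - 22 \sqrt{-5 + E}$ ($K{\left(E \right)} = \sqrt{E - 5} \left(-22\right) = \sqrt{-5 + E} \left(-22\right) = - 22 \sqrt{-5 + E}$)
$j{\left(f \right)} = 8 + f^{2}$ ($j{\left(f \right)} = f^{2} + 8 = 8 + f^{2}$)
$\left(-7275 - K{\left(-264 \right)}\right) + j{\left(-76 \right)} = \left(-7275 - - 22 \sqrt{-5 - 264}\right) + \left(8 + \left(-76\right)^{2}\right) = \left(-7275 - - 22 \sqrt{-269}\right) + \left(8 + 5776\right) = \left(-7275 - - 22 i \sqrt{269}\right) + 5784 = \left(-7275 + 22 i \sqrt{269}\right) + 5784 = -1491 + 22 i \sqrt{269}$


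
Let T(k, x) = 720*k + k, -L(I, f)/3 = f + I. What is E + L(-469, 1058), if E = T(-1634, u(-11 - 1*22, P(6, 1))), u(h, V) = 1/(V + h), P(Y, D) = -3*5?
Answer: -1179881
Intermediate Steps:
L(I, f) = -3*I - 3*f (L(I, f) = -3*(f + I) = -3*(I + f) = -3*I - 3*f)
P(Y, D) = -15
T(k, x) = 721*k
E = -1178114 (E = 721*(-1634) = -1178114)
E + L(-469, 1058) = -1178114 + (-3*(-469) - 3*1058) = -1178114 + (1407 - 3174) = -1178114 - 1767 = -1179881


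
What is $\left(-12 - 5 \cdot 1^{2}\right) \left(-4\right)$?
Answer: $68$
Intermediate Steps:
$\left(-12 - 5 \cdot 1^{2}\right) \left(-4\right) = \left(-12 - 5\right) \left(-4\right) = \left(-17\right) \left(-4\right) = 68$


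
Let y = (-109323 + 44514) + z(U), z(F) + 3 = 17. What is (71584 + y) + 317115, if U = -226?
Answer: 323904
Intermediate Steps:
z(F) = 14 (z(F) = -3 + 17 = 14)
y = -64795 (y = (-109323 + 44514) + 14 = -64809 + 14 = -64795)
(71584 + y) + 317115 = (71584 - 64795) + 317115 = 6789 + 317115 = 323904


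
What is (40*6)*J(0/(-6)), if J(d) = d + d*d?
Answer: 0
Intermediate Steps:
J(d) = d + d²
(40*6)*J(0/(-6)) = (40*6)*((0/(-6))*(1 + 0/(-6))) = 240*((0*(-⅙))*(1 + 0*(-⅙))) = 240*(0*(1 + 0)) = 240*(0*1) = 240*0 = 0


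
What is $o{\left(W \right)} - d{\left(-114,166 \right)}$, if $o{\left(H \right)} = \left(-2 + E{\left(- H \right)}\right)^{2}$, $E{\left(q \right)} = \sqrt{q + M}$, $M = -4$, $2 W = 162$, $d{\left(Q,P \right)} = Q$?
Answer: $33 - 4 i \sqrt{85} \approx 33.0 - 36.878 i$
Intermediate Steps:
$W = 81$ ($W = \frac{1}{2} \cdot 162 = 81$)
$E{\left(q \right)} = \sqrt{-4 + q}$ ($E{\left(q \right)} = \sqrt{q - 4} = \sqrt{-4 + q}$)
$o{\left(H \right)} = \left(-2 + \sqrt{-4 - H}\right)^{2}$
$o{\left(W \right)} - d{\left(-114,166 \right)} = \left(-2 + \sqrt{-4 - 81}\right)^{2} - -114 = \left(-2 + \sqrt{-4 - 81}\right)^{2} + 114 = \left(-2 + \sqrt{-85}\right)^{2} + 114 = \left(-2 + i \sqrt{85}\right)^{2} + 114 = 114 + \left(-2 + i \sqrt{85}\right)^{2}$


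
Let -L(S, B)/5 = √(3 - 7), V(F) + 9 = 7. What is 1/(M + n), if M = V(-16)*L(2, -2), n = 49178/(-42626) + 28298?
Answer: 2570734353881/72743711206271365 - 1816975876*I/72743711206271365 ≈ 3.534e-5 - 2.4978e-8*I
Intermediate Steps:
V(F) = -2 (V(F) = -9 + 7 = -2)
L(S, B) = -10*I (L(S, B) = -5*√(3 - 7) = -10*I)
n = 603090685/21313 (n = 49178*(-1/42626) + 28298 = -24589/21313 + 28298 = 603090685/21313 ≈ 28297.)
M = 20*I (M = -(-20)*I = 20*I ≈ 20.0*I)
1/(M + n) = 1/(20*I + 603090685/21313) = 1/(603090685/21313 + 20*I) = 454243969*(603090685/21313 - 20*I)/363718556031356825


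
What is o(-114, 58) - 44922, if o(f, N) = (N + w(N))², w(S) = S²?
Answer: 11665162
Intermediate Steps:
o(f, N) = (N + N²)²
o(-114, 58) - 44922 = 58²*(1 + 58)² - 44922 = 3364*59² - 44922 = 3364*3481 - 44922 = 11710084 - 44922 = 11665162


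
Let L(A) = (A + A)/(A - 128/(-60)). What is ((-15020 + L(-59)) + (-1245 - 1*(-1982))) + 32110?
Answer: 15208201/853 ≈ 17829.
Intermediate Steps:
L(A) = 2*A/(32/15 + A) (L(A) = (2*A)/(A - 128*(-1/60)) = (2*A)/(A + 32/15) = (2*A)/(32/15 + A) = 2*A/(32/15 + A))
((-15020 + L(-59)) + (-1245 - 1*(-1982))) + 32110 = ((-15020 + 30*(-59)/(32 + 15*(-59))) + (-1245 - 1*(-1982))) + 32110 = ((-15020 + 30*(-59)/(32 - 885)) + (-1245 + 1982)) + 32110 = ((-15020 + 30*(-59)/(-853)) + 737) + 32110 = ((-15020 + 30*(-59)*(-1/853)) + 737) + 32110 = ((-15020 + 1770/853) + 737) + 32110 = (-12810290/853 + 737) + 32110 = -12181629/853 + 32110 = 15208201/853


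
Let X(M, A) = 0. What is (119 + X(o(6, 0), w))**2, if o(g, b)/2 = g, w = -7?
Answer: 14161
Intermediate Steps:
o(g, b) = 2*g
(119 + X(o(6, 0), w))**2 = (119 + 0)**2 = 119**2 = 14161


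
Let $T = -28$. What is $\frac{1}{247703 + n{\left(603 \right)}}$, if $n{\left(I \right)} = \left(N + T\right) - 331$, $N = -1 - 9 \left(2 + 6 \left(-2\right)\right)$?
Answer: $\frac{1}{247433} \approx 4.0415 \cdot 10^{-6}$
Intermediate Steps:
$N = 89$ ($N = -1 - 9 \left(2 - 12\right) = -1 - -90 = -1 + 90 = 89$)
$n{\left(I \right)} = -270$ ($n{\left(I \right)} = \left(89 - 28\right) - 331 = 61 - 331 = -270$)
$\frac{1}{247703 + n{\left(603 \right)}} = \frac{1}{247703 - 270} = \frac{1}{247433}$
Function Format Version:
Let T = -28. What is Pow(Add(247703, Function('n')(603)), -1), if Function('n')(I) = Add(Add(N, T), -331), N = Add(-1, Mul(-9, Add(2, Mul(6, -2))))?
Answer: Rational(1, 247433) ≈ 4.0415e-6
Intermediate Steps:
N = 89 (N = Add(-1, Mul(-9, Add(2, -12))) = Add(-1, Mul(-9, -10)) = Add(-1, 90) = 89)
Function('n')(I) = -270 (Function('n')(I) = Add(Add(89, -28), -331) = Add(61, -331) = -270)
Pow(Add(247703, Function('n')(603)), -1) = Pow(Add(247703, -270), -1) = Pow(247433, -1) = Rational(1, 247433)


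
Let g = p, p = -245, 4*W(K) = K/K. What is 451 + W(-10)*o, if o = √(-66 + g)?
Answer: 451 + I*√311/4 ≈ 451.0 + 4.4088*I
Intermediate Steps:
W(K) = ¼ (W(K) = (K/K)/4 = (¼)*1 = ¼)
g = -245
o = I*√311 (o = √(-66 - 245) = √(-311) = I*√311 ≈ 17.635*I)
451 + W(-10)*o = 451 + (I*√311)/4 = 451 + I*√311/4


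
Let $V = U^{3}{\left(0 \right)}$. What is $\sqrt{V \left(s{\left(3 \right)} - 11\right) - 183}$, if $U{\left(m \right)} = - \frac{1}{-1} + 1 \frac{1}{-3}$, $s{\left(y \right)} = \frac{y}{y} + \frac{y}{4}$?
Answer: $\frac{i \sqrt{15045}}{9} \approx 13.629 i$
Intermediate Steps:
$s{\left(y \right)} = 1 + \frac{y}{4}$ ($s{\left(y \right)} = 1 + y \frac{1}{4} = 1 + \frac{y}{4}$)
$U{\left(m \right)} = \frac{2}{3}$ ($U{\left(m \right)} = \left(-1\right) \left(-1\right) + 1 \left(- \frac{1}{3}\right) = 1 - \frac{1}{3} = \frac{2}{3}$)
$V = \frac{8}{27}$ ($V = \left(\frac{2}{3}\right)^{3} = \frac{8}{27} \approx 0.2963$)
$\sqrt{V \left(s{\left(3 \right)} - 11\right) - 183} = \sqrt{\frac{8 \left(\left(1 + \frac{1}{4} \cdot 3\right) - 11\right)}{27} - 183} = \sqrt{\frac{8 \left(\left(1 + \frac{3}{4}\right) - 11\right)}{27} - 183} = \sqrt{\frac{8 \left(\frac{7}{4} - 11\right)}{27} - 183} = \sqrt{\frac{8}{27} \left(- \frac{37}{4}\right) - 183} = \sqrt{- \frac{74}{27} - 183} = \sqrt{- \frac{5015}{27}} = \frac{i \sqrt{15045}}{9}$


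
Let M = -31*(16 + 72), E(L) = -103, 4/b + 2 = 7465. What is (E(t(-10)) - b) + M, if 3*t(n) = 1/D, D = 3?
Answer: -21127757/7463 ≈ -2831.0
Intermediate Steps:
b = 4/7463 (b = 4/(-2 + 7465) = 4/7463 ≈ 0.00053598)
t(n) = 1/9 (t(n) = (1/3)/3 = (1/3)*(1/3) = 1/9)
M = -2728 (M = -31*88 = -2728)
(E(t(-10)) - b) + M = (-103 - 1*4/7463) - 2728 = (-103 - 4/7463) - 2728 = -768693/7463 - 2728 = -21127757/7463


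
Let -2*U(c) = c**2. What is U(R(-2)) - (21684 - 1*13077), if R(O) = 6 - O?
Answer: -8639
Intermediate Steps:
U(c) = -c**2/2
U(R(-2)) - (21684 - 1*13077) = -(6 - 1*(-2))**2/2 - (21684 - 1*13077) = -(6 + 2)**2/2 - (21684 - 13077) = -1/2*8**2 - 1*8607 = -1/2*64 - 8607 = -32 - 8607 = -8639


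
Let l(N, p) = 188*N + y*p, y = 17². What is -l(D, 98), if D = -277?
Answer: 23754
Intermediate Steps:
y = 289
l(N, p) = 188*N + 289*p
-l(D, 98) = -(188*(-277) + 289*98) = -(-52076 + 28322) = -1*(-23754) = 23754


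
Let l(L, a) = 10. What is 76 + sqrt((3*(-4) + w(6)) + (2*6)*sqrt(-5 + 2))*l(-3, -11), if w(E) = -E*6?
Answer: 76 + 20*sqrt(-12 + 3*I*sqrt(3)) ≈ 90.674 + 70.819*I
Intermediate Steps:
w(E) = -6*E
76 + sqrt((3*(-4) + w(6)) + (2*6)*sqrt(-5 + 2))*l(-3, -11) = 76 + sqrt((3*(-4) - 6*6) + (2*6)*sqrt(-5 + 2))*10 = 76 + sqrt((-12 - 36) + 12*sqrt(-3))*10 = 76 + sqrt(-48 + 12*(I*sqrt(3)))*10 = 76 + sqrt(-48 + 12*I*sqrt(3))*10 = 76 + 10*sqrt(-48 + 12*I*sqrt(3))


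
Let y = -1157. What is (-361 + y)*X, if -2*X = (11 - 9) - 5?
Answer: -2277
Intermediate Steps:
X = 3/2 (X = -((11 - 9) - 5)/2 = -(2 - 5)/2 = -½*(-3) = 3/2 ≈ 1.5000)
(-361 + y)*X = (-361 - 1157)*(3/2) = -1518*3/2 = -2277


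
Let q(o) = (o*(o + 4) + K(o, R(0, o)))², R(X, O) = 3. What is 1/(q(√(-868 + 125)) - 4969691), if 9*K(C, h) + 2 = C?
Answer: 81*I/(-358819417*I + 494986*√743) ≈ -2.2542e-7 + 8.4763e-9*I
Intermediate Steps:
K(C, h) = -2/9 + C/9
q(o) = (-2/9 + o/9 + o*(4 + o))² (q(o) = (o*(o + 4) + (-2/9 + o/9))² = (o*(4 + o) + (-2/9 + o/9))² = (-2/9 + o/9 + o*(4 + o))²)
1/(q(√(-868 + 125)) - 4969691) = 1/((-2 + 9*(√(-868 + 125))² + 37*√(-868 + 125))²/81 - 4969691) = 1/((-2 + 9*(√(-743))² + 37*√(-743))²/81 - 4969691) = 1/((-2 + 9*(I*√743)² + 37*(I*√743))²/81 - 4969691) = 1/((-2 + 9*(-743) + 37*I*√743)²/81 - 4969691) = 1/((-2 - 6687 + 37*I*√743)²/81 - 4969691) = 1/((-6689 + 37*I*√743)²/81 - 4969691) = 1/(-4969691 + (-6689 + 37*I*√743)²/81)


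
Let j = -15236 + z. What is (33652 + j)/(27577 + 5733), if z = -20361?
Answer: -389/6662 ≈ -0.058391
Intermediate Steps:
j = -35597 (j = -15236 - 20361 = -35597)
(33652 + j)/(27577 + 5733) = (33652 - 35597)/(27577 + 5733) = -1945/33310 = -1945*1/33310 = -389/6662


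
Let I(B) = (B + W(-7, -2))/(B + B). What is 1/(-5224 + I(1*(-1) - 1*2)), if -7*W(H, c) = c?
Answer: -42/219389 ≈ -0.00019144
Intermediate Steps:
W(H, c) = -c/7
I(B) = (2/7 + B)/(2*B) (I(B) = (B - ⅐*(-2))/(B + B) = (B + 2/7)/((2*B)) = (2/7 + B)*(1/(2*B)) = (2/7 + B)/(2*B))
1/(-5224 + I(1*(-1) - 1*2)) = 1/(-5224 + (2 + 7*(1*(-1) - 1*2))/(14*(1*(-1) - 1*2))) = 1/(-5224 + (2 + 7*(-1 - 2))/(14*(-1 - 2))) = 1/(-5224 + (1/14)*(2 + 7*(-3))/(-3)) = 1/(-5224 + (1/14)*(-⅓)*(2 - 21)) = 1/(-5224 + (1/14)*(-⅓)*(-19)) = 1/(-5224 + 19/42) = 1/(-219389/42) = -42/219389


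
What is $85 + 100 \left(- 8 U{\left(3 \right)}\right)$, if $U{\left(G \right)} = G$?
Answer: $-2315$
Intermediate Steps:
$85 + 100 \left(- 8 U{\left(3 \right)}\right) = 85 + 100 \left(\left(-8\right) 3\right) = 85 + 100 \left(-24\right) = 85 - 2400 = -2315$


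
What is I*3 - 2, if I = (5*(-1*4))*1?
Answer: -62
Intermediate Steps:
I = -20 (I = (5*(-4))*1 = -20*1 = -20)
I*3 - 2 = -20*3 - 2 = -60 - 2 = -62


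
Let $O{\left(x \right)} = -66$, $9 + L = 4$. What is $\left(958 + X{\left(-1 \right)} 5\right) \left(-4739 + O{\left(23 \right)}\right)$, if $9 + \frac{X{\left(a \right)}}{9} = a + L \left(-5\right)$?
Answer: $-7846565$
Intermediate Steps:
$L = -5$ ($L = -9 + 4 = -5$)
$X{\left(a \right)} = 144 + 9 a$ ($X{\left(a \right)} = -81 + 9 \left(a - -25\right) = -81 + 9 \left(a + 25\right) = -81 + 9 \left(25 + a\right) = -81 + \left(225 + 9 a\right) = 144 + 9 a$)
$\left(958 + X{\left(-1 \right)} 5\right) \left(-4739 + O{\left(23 \right)}\right) = \left(958 + \left(144 + 9 \left(-1\right)\right) 5\right) \left(-4739 - 66\right) = \left(958 + \left(144 - 9\right) 5\right) \left(-4805\right) = \left(958 + 135 \cdot 5\right) \left(-4805\right) = \left(958 + 675\right) \left(-4805\right) = 1633 \left(-4805\right) = -7846565$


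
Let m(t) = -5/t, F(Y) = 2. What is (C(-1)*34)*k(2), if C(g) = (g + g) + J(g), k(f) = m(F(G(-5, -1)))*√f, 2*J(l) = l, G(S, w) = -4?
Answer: 425*√2/2 ≈ 300.52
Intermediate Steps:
J(l) = l/2
k(f) = -5*√f/2 (k(f) = (-5/2)*√f = (-5*½)*√f = -5*√f/2)
C(g) = 5*g/2 (C(g) = (g + g) + g/2 = 2*g + g/2 = 5*g/2)
(C(-1)*34)*k(2) = (((5/2)*(-1))*34)*(-5*√2/2) = (-5/2*34)*(-5*√2/2) = -(-425)*√2/2 = 425*√2/2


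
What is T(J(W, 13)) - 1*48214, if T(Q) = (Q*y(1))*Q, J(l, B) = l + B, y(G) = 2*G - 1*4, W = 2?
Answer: -48664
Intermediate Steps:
y(G) = -4 + 2*G (y(G) = 2*G - 4 = -4 + 2*G)
J(l, B) = B + l
T(Q) = -2*Q**2 (T(Q) = (Q*(-4 + 2*1))*Q = (Q*(-4 + 2))*Q = (Q*(-2))*Q = (-2*Q)*Q = -2*Q**2)
T(J(W, 13)) - 1*48214 = -2*(13 + 2)**2 - 1*48214 = -2*15**2 - 48214 = -2*225 - 48214 = -450 - 48214 = -48664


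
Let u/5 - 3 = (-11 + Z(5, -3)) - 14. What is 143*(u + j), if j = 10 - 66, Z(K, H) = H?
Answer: -25883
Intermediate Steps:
j = -56
u = -125 (u = 15 + 5*((-11 - 3) - 14) = 15 + 5*(-14 - 14) = 15 + 5*(-28) = 15 - 140 = -125)
143*(u + j) = 143*(-125 - 56) = 143*(-181) = -25883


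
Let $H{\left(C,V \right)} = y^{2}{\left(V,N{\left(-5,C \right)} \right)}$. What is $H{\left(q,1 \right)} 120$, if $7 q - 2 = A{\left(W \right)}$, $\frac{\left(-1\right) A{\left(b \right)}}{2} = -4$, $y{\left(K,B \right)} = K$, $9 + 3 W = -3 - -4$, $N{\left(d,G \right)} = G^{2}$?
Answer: $120$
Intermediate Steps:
$W = - \frac{8}{3}$ ($W = -3 + \frac{-3 - -4}{3} = -3 + \frac{-3 + 4}{3} = -3 + \frac{1}{3} \cdot 1 = -3 + \frac{1}{3} = - \frac{8}{3} \approx -2.6667$)
$A{\left(b \right)} = 8$ ($A{\left(b \right)} = \left(-2\right) \left(-4\right) = 8$)
$q = \frac{10}{7}$ ($q = \frac{2}{7} + \frac{1}{7} \cdot 8 = \frac{2}{7} + \frac{8}{7} = \frac{10}{7} \approx 1.4286$)
$H{\left(C,V \right)} = V^{2}$
$H{\left(q,1 \right)} 120 = 1^{2} \cdot 120 = 1 \cdot 120 = 120$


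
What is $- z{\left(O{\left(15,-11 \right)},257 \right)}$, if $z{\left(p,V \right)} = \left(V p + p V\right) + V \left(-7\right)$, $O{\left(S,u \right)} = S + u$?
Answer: $-257$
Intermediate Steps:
$z{\left(p,V \right)} = - 7 V + 2 V p$ ($z{\left(p,V \right)} = \left(V p + V p\right) - 7 V = 2 V p - 7 V = - 7 V + 2 V p$)
$- z{\left(O{\left(15,-11 \right)},257 \right)} = - 257 \left(-7 + 2 \left(15 - 11\right)\right) = - 257 \left(-7 + 2 \cdot 4\right) = - 257 \left(-7 + 8\right) = - 257 \cdot 1 = \left(-1\right) 257 = -257$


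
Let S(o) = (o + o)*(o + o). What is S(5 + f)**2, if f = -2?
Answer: 1296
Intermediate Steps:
S(o) = 4*o**2 (S(o) = (2*o)*(2*o) = 4*o**2)
S(5 + f)**2 = (4*(5 - 2)**2)**2 = (4*3**2)**2 = (4*9)**2 = 36**2 = 1296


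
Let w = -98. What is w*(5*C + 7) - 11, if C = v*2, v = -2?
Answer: 1263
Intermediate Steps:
C = -4 (C = -2*2 = -4)
w*(5*C + 7) - 11 = -98*(5*(-4) + 7) - 11 = -98*(-20 + 7) - 11 = -98*(-13) - 11 = 1274 - 11 = 1263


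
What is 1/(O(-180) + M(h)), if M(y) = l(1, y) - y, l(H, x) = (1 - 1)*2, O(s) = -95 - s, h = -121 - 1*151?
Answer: 1/357 ≈ 0.0028011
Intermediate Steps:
h = -272 (h = -121 - 151 = -272)
l(H, x) = 0 (l(H, x) = 0*2 = 0)
M(y) = -y (M(y) = 0 - y = -y)
1/(O(-180) + M(h)) = 1/((-95 - 1*(-180)) - 1*(-272)) = 1/((-95 + 180) + 272) = 1/(85 + 272) = 1/357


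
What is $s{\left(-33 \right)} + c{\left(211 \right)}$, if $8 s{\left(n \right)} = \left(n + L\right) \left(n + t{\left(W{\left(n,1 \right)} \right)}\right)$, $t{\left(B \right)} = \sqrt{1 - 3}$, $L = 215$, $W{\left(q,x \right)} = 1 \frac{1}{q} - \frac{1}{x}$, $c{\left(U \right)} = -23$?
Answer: $- \frac{3095}{4} + \frac{91 i \sqrt{2}}{4} \approx -773.75 + 32.173 i$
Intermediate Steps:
$W{\left(q,x \right)} = \frac{1}{q} - \frac{1}{x}$
$t{\left(B \right)} = i \sqrt{2}$ ($t{\left(B \right)} = \sqrt{-2} = i \sqrt{2}$)
$s{\left(n \right)} = \frac{\left(215 + n\right) \left(n + i \sqrt{2}\right)}{8}$ ($s{\left(n \right)} = \frac{\left(n + 215\right) \left(n + i \sqrt{2}\right)}{8} = \frac{\left(215 + n\right) \left(n + i \sqrt{2}\right)}{8}$)
$s{\left(-33 \right)} + c{\left(211 \right)} = \left(\frac{\left(-33\right)^{2}}{8} + \frac{215}{8} \left(-33\right) + \frac{215 i \sqrt{2}}{8} + \frac{1}{8} i \left(-33\right) \sqrt{2}\right) - 23 = \left(\frac{1}{8} \cdot 1089 - \frac{7095}{8} + \frac{215 i \sqrt{2}}{8} - \frac{33 i \sqrt{2}}{8}\right) - 23 = \left(\frac{1089}{8} - \frac{7095}{8} + \frac{215 i \sqrt{2}}{8} - \frac{33 i \sqrt{2}}{8}\right) - 23 = \left(- \frac{3003}{4} + \frac{91 i \sqrt{2}}{4}\right) - 23 = - \frac{3095}{4} + \frac{91 i \sqrt{2}}{4}$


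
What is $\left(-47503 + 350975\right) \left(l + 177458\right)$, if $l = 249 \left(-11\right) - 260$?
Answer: $52943421648$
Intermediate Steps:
$l = -2999$ ($l = -2739 - 260 = -2999$)
$\left(-47503 + 350975\right) \left(l + 177458\right) = \left(-47503 + 350975\right) \left(-2999 + 177458\right) = 303472 \cdot 174459 = 52943421648$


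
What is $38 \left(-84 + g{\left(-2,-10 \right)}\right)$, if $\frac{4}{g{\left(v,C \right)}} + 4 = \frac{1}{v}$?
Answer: $- \frac{29032}{9} \approx -3225.8$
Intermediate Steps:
$g{\left(v,C \right)} = \frac{4}{-4 + \frac{1}{v}}$
$38 \left(-84 + g{\left(-2,-10 \right)}\right) = 38 \left(-84 - - \frac{8}{-1 + 4 \left(-2\right)}\right) = 38 \left(-84 - - \frac{8}{-1 - 8}\right) = 38 \left(-84 - - \frac{8}{-9}\right) = 38 \left(-84 - \left(-8\right) \left(- \frac{1}{9}\right)\right) = 38 \left(-84 - \frac{8}{9}\right) = 38 \left(- \frac{764}{9}\right) = - \frac{29032}{9}$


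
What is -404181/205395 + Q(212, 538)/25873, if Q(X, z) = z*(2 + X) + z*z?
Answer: 24213504169/1771394945 ≈ 13.669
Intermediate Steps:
Q(X, z) = z² + z*(2 + X) (Q(X, z) = z*(2 + X) + z² = z² + z*(2 + X))
-404181/205395 + Q(212, 538)/25873 = -404181/205395 + (538*(2 + 212 + 538))/25873 = -404181*1/205395 + (538*752)*(1/25873) = -134727/68465 + 404576*(1/25873) = -134727/68465 + 404576/25873 = 24213504169/1771394945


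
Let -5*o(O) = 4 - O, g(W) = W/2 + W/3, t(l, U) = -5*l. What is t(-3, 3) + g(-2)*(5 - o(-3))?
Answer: 13/3 ≈ 4.3333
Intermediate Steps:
g(W) = 5*W/6 (g(W) = W*(½) + W*(⅓) = W/2 + W/3 = 5*W/6)
o(O) = -⅘ + O/5 (o(O) = -(4 - O)/5 = -⅘ + O/5)
t(-3, 3) + g(-2)*(5 - o(-3)) = -5*(-3) + ((⅚)*(-2))*(5 - (-⅘ + (⅕)*(-3))) = 15 - 5*(5 - (-⅘ - ⅗))/3 = 15 - 5*(5 - 1*(-7/5))/3 = 15 - 5*(5 + 7/5)/3 = 15 - 5/3*32/5 = 15 - 32/3 = 13/3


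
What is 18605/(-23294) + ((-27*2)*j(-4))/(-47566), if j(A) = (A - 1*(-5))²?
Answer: -441853777/554001202 ≈ -0.79757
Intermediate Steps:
j(A) = (5 + A)² (j(A) = (A + 5)² = (5 + A)²)
18605/(-23294) + ((-27*2)*j(-4))/(-47566) = 18605/(-23294) + ((-27*2)*(5 - 4)²)/(-47566) = 18605*(-1/23294) - 54*1²*(-1/47566) = -18605/23294 - 54*1*(-1/47566) = -18605/23294 - 54*(-1/47566) = -18605/23294 + 27/23783 = -441853777/554001202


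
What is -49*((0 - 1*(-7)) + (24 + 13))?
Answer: -2156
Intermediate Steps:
-49*((0 - 1*(-7)) + (24 + 13)) = -49*((0 + 7) + 37) = -49*(7 + 37) = -49*44 = -2156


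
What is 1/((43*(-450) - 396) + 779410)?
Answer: 1/759664 ≈ 1.3164e-6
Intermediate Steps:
1/((43*(-450) - 396) + 779410) = 1/((-19350 - 396) + 779410) = 1/(-19746 + 779410) = 1/759664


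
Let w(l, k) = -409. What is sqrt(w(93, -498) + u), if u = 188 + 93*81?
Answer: 4*sqrt(457) ≈ 85.510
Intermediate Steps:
u = 7721 (u = 188 + 7533 = 7721)
sqrt(w(93, -498) + u) = sqrt(-409 + 7721) = sqrt(7312) = 4*sqrt(457)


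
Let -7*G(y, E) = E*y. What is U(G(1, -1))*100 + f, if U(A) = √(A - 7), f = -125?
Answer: -125 + 400*I*√21/7 ≈ -125.0 + 261.86*I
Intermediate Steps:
G(y, E) = -E*y/7
U(A) = √(-7 + A)
U(G(1, -1))*100 + f = √(-7 - ⅐*(-1)*1)*100 - 125 = √(-7 + ⅐)*100 - 125 = √(-48/7)*100 - 125 = (4*I*√21/7)*100 - 125 = 400*I*√21/7 - 125 = -125 + 400*I*√21/7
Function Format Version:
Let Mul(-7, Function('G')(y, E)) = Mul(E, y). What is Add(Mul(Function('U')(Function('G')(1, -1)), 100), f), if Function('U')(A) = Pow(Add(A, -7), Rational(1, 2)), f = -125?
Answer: Add(-125, Mul(Rational(400, 7), I, Pow(21, Rational(1, 2)))) ≈ Add(-125.00, Mul(261.86, I))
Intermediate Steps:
Function('G')(y, E) = Mul(Rational(-1, 7), E, y) (Function('G')(y, E) = Mul(Rational(-1, 7), Mul(E, y)) = Mul(Rational(-1, 7), E, y))
Function('U')(A) = Pow(Add(-7, A), Rational(1, 2))
Add(Mul(Function('U')(Function('G')(1, -1)), 100), f) = Add(Mul(Pow(Add(-7, Mul(Rational(-1, 7), -1, 1)), Rational(1, 2)), 100), -125) = Add(Mul(Pow(Add(-7, Rational(1, 7)), Rational(1, 2)), 100), -125) = Add(Mul(Pow(Rational(-48, 7), Rational(1, 2)), 100), -125) = Add(Mul(Mul(Rational(4, 7), I, Pow(21, Rational(1, 2))), 100), -125) = Add(Mul(Rational(400, 7), I, Pow(21, Rational(1, 2))), -125) = Add(-125, Mul(Rational(400, 7), I, Pow(21, Rational(1, 2))))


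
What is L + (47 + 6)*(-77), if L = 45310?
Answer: 41229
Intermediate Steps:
L + (47 + 6)*(-77) = 45310 + (47 + 6)*(-77) = 45310 + 53*(-77) = 45310 - 4081 = 41229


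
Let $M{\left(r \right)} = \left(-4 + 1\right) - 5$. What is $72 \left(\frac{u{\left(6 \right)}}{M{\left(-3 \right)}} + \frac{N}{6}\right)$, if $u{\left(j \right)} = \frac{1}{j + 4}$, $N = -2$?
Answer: $- \frac{249}{10} \approx -24.9$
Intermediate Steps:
$u{\left(j \right)} = \frac{1}{4 + j}$
$M{\left(r \right)} = -8$ ($M{\left(r \right)} = -3 - 5 = -8$)
$72 \left(\frac{u{\left(6 \right)}}{M{\left(-3 \right)}} + \frac{N}{6}\right) = 72 \left(\frac{1}{\left(4 + 6\right) \left(-8\right)} - \frac{2}{6}\right) = 72 \left(\frac{1}{10} \left(- \frac{1}{8}\right) - \frac{1}{3}\right) = 72 \left(- \frac{1}{80} - \frac{1}{3}\right) = 72 \left(- \frac{83}{240}\right) = - \frac{249}{10}$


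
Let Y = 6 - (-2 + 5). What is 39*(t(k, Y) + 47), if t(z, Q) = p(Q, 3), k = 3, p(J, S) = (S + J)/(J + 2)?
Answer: 9399/5 ≈ 1879.8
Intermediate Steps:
Y = 3 (Y = 6 - 1*3 = 6 - 3 = 3)
p(J, S) = (J + S)/(2 + J)
t(z, Q) = (3 + Q)/(2 + Q) (t(z, Q) = (Q + 3)/(2 + Q) = (3 + Q)/(2 + Q))
39*(t(k, Y) + 47) = 39*((3 + 3)/(2 + 3) + 47) = 39*(6/5 + 47) = 39*(241/5) = 9399/5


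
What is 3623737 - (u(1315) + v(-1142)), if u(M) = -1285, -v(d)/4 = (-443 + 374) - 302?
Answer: 3623538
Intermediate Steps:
v(d) = 1484 (v(d) = -4*((-443 + 374) - 302) = -4*(-69 - 302) = -4*(-371) = 1484)
3623737 - (u(1315) + v(-1142)) = 3623737 - (-1285 + 1484) = 3623737 - 1*199 = 3623737 - 199 = 3623538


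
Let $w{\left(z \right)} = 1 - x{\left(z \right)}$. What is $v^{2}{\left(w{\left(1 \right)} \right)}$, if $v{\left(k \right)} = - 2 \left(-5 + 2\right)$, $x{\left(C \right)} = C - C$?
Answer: $36$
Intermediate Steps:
$x{\left(C \right)} = 0$
$w{\left(z \right)} = 1$ ($w{\left(z \right)} = 1 - 0 = 1 + 0 = 1$)
$v{\left(k \right)} = 6$ ($v{\left(k \right)} = \left(-2\right) \left(-3\right) = 6$)
$v^{2}{\left(w{\left(1 \right)} \right)} = 6^{2} = 36$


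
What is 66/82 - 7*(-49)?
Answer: 14096/41 ≈ 343.80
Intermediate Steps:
66/82 - 7*(-49) = 66*(1/82) + 343 = 33/41 + 343 = 14096/41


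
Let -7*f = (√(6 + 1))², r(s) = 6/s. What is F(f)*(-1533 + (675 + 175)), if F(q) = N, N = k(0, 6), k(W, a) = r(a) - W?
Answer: -683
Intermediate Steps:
k(W, a) = -W + 6/a (k(W, a) = 6/a - W = -W + 6/a)
N = 1 (N = -1*0 + 6/6 = 0 + 6*(⅙) = 0 + 1 = 1)
f = -1 (f = -(√(6 + 1))²/7 = -(√7)²/7 = -⅐*7 = -1)
F(q) = 1
F(f)*(-1533 + (675 + 175)) = 1*(-1533 + (675 + 175)) = 1*(-1533 + 850) = 1*(-683) = -683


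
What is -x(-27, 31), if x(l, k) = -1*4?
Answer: 4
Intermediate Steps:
x(l, k) = -4
-x(-27, 31) = -1*(-4) = 4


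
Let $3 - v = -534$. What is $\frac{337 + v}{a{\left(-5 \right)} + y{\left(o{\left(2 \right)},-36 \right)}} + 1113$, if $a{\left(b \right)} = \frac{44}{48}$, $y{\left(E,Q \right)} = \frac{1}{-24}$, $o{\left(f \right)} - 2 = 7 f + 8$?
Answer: $\frac{14783}{7} \approx 2111.9$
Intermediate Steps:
$o{\left(f \right)} = 10 + 7 f$ ($o{\left(f \right)} = 2 + \left(7 f + 8\right) = 2 + \left(8 + 7 f\right) = 10 + 7 f$)
$v = 537$ ($v = 3 - -534 = 3 + 534 = 537$)
$y{\left(E,Q \right)} = - \frac{1}{24}$
$a{\left(b \right)} = \frac{11}{12}$ ($a{\left(b \right)} = 44 \cdot \frac{1}{48} = \frac{11}{12}$)
$\frac{337 + v}{a{\left(-5 \right)} + y{\left(o{\left(2 \right)},-36 \right)}} + 1113 = \frac{337 + 537}{\frac{11}{12} - \frac{1}{24}} + 1113 = \frac{874}{\frac{7}{8}} + 1113 = 874 \cdot \frac{8}{7} + 1113 = \frac{6992}{7} + 1113 = \frac{14783}{7}$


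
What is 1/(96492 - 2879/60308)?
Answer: 60308/5819236657 ≈ 1.0364e-5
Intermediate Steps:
1/(96492 - 2879/60308) = 1/(5819236657/60308) = 60308/5819236657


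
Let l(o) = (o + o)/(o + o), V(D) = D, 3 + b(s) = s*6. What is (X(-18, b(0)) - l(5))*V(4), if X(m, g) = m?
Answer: -76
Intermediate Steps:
b(s) = -3 + 6*s (b(s) = -3 + s*6 = -3 + 6*s)
l(o) = 1 (l(o) = (2*o)/((2*o)) = (2*o)*(1/(2*o)) = 1)
(X(-18, b(0)) - l(5))*V(4) = (-18 - 1*1)*4 = (-18 - 1)*4 = -19*4 = -76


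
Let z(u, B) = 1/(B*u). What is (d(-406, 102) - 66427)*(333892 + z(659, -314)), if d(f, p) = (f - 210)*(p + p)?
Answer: -13271746985447181/206926 ≈ -6.4138e+10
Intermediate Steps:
z(u, B) = 1/(B*u)
d(f, p) = 2*p*(-210 + f) (d(f, p) = (-210 + f)*(2*p) = 2*p*(-210 + f))
(d(-406, 102) - 66427)*(333892 + z(659, -314)) = (2*102*(-210 - 406) - 66427)*(333892 + 1/(-314*659)) = (2*102*(-616) - 66427)*(333892 - 1/314*1/659) = (-125664 - 66427)*(333892 - 1/206926) = -192091*69090935991/206926 = -13271746985447181/206926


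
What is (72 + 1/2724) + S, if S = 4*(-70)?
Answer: -566591/2724 ≈ -208.00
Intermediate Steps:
S = -280
(72 + 1/2724) + S = (72 + 1/2724) - 280 = 196129/2724 - 280 = -566591/2724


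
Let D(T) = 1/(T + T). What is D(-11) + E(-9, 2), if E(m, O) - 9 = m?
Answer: -1/22 ≈ -0.045455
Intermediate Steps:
E(m, O) = 9 + m
D(T) = 1/(2*T)
D(-11) + E(-9, 2) = (1/2)/(-11) + (9 - 9) = (1/2)*(-1/11) + 0 = -1/22 + 0 = -1/22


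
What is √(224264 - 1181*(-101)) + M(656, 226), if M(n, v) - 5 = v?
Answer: 231 + √343545 ≈ 817.13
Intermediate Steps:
M(n, v) = 5 + v
√(224264 - 1181*(-101)) + M(656, 226) = √(224264 - 1181*(-101)) + (5 + 226) = √(224264 + 119281) + 231 = √343545 + 231 = 231 + √343545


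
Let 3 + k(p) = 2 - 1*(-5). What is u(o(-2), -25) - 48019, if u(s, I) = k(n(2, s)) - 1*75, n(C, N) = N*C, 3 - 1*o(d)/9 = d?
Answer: -48090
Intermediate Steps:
o(d) = 27 - 9*d
n(C, N) = C*N
k(p) = 4 (k(p) = -3 + (2 - 1*(-5)) = -3 + (2 + 5) = -3 + 7 = 4)
u(s, I) = -71 (u(s, I) = 4 - 1*75 = 4 - 75 = -71)
u(o(-2), -25) - 48019 = -71 - 48019 = -48090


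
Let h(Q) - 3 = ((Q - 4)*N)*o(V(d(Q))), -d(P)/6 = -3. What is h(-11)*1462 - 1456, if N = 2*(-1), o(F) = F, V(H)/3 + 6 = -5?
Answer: -1444450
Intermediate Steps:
d(P) = 18 (d(P) = -6*(-3) = 18)
V(H) = -33 (V(H) = -18 + 3*(-5) = -18 - 15 = -33)
N = -2
h(Q) = -261 + 66*Q (h(Q) = 3 + ((Q - 4)*(-2))*(-33) = 3 + ((-4 + Q)*(-2))*(-33) = 3 + (8 - 2*Q)*(-33) = 3 + (-264 + 66*Q) = -261 + 66*Q)
h(-11)*1462 - 1456 = (-261 + 66*(-11))*1462 - 1456 = (-261 - 726)*1462 - 1456 = -987*1462 - 1456 = -1442994 - 1456 = -1444450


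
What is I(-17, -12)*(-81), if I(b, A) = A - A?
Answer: 0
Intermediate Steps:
I(b, A) = 0
I(-17, -12)*(-81) = 0*(-81) = 0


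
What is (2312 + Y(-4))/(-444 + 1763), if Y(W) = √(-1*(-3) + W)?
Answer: 2312/1319 + I/1319 ≈ 1.7528 + 0.00075815*I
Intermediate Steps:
Y(W) = √(3 + W)
(2312 + Y(-4))/(-444 + 1763) = (2312 + √(3 - 4))/(-444 + 1763) = (2312 + √(-1))/1319 = (2312 + I)*(1/1319) = 2312/1319 + I/1319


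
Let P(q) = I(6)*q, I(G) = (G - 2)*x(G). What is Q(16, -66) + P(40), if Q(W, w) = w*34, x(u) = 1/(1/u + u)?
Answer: -82068/37 ≈ -2218.1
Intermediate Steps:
x(u) = 1/(u + 1/u) (x(u) = 1/(1/u + u) = 1/(u + 1/u))
Q(W, w) = 34*w
I(G) = G*(-2 + G)/(1 + G²) (I(G) = (G - 2)*(G/(1 + G²)) = (-2 + G)*(G/(1 + G²)) = G*(-2 + G)/(1 + G²))
P(q) = 24*q/37 (P(q) = (6*(-2 + 6)/(1 + 6²))*q = (6*4/(1 + 36))*q = (6*4/37)*q = (6*(1/37)*4)*q = 24*q/37)
Q(16, -66) + P(40) = 34*(-66) + (24/37)*40 = -2244 + 960/37 = -82068/37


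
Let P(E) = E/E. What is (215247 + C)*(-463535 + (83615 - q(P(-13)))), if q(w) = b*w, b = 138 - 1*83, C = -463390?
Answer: 94288136425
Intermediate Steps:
P(E) = 1
b = 55 (b = 138 - 83 = 55)
q(w) = 55*w
(215247 + C)*(-463535 + (83615 - q(P(-13)))) = (215247 - 463390)*(-463535 + (83615 - 55)) = -248143*(-463535 + (83615 - 1*55)) = -248143*(-463535 + (83615 - 55)) = -248143*(-463535 + 83560) = -248143*(-379975) = 94288136425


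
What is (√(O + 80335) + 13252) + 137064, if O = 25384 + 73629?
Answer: 150316 + 2*√44837 ≈ 1.5074e+5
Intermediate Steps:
O = 99013
(√(O + 80335) + 13252) + 137064 = (√(99013 + 80335) + 13252) + 137064 = (√179348 + 13252) + 137064 = (2*√44837 + 13252) + 137064 = (13252 + 2*√44837) + 137064 = 150316 + 2*√44837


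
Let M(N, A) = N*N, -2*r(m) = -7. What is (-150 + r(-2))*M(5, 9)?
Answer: -7325/2 ≈ -3662.5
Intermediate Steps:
r(m) = 7/2 (r(m) = -½*(-7) = 7/2)
M(N, A) = N²
(-150 + r(-2))*M(5, 9) = (-150 + 7/2)*5² = -293/2*25 = -7325/2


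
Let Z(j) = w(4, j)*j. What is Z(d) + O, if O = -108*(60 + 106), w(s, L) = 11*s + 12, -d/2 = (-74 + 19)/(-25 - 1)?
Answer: -236144/13 ≈ -18165.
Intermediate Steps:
d = -55/13 (d = -2*(-74 + 19)/(-25 - 1) = -(-110)/(-26) = -(-110)*(-1)/26 = -2*55/26 = -55/13 ≈ -4.2308)
w(s, L) = 12 + 11*s
Z(j) = 56*j (Z(j) = (12 + 11*4)*j = (12 + 44)*j = 56*j)
O = -17928 (O = -108*166 = -17928)
Z(d) + O = 56*(-55/13) - 17928 = -3080/13 - 17928 = -236144/13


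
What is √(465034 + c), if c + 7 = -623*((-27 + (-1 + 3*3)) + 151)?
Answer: √382791 ≈ 618.70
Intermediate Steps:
c = -82243 (c = -7 - 623*((-27 + (-1 + 3*3)) + 151) = -7 - 623*((-27 + (-1 + 9)) + 151) = -7 - 623*((-27 + 8) + 151) = -7 - 623*(-19 + 151) = -7 - 623*132 = -7 - 82236 = -82243)
√(465034 + c) = √(465034 - 82243) = √382791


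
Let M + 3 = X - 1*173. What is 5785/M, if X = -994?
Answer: -89/18 ≈ -4.9444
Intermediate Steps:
M = -1170 (M = -3 + (-994 - 1*173) = -3 + (-994 - 173) = -3 - 1167 = -1170)
5785/M = 5785/(-1170) = 5785*(-1/1170) = -89/18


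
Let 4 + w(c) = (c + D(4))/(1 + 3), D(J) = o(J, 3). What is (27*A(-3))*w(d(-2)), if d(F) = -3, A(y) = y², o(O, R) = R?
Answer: -972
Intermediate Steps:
D(J) = 3
w(c) = -13/4 + c/4 (w(c) = -4 + (c + 3)/(1 + 3) = -4 + (3 + c)/4 = -4 + (3 + c)*(¼) = -4 + (¾ + c/4) = -13/4 + c/4)
(27*A(-3))*w(d(-2)) = (27*(-3)²)*(-13/4 + (¼)*(-3)) = (27*9)*(-13/4 - ¾) = 243*(-4) = -972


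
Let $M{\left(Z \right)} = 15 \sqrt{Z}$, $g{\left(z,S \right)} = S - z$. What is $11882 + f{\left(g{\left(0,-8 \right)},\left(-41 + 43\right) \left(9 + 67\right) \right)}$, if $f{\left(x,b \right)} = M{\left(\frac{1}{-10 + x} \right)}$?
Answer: $11882 + \frac{5 i \sqrt{2}}{2} \approx 11882.0 + 3.5355 i$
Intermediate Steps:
$f{\left(x,b \right)} = 15 \sqrt{\frac{1}{-10 + x}}$
$11882 + f{\left(g{\left(0,-8 \right)},\left(-41 + 43\right) \left(9 + 67\right) \right)} = 11882 + 15 \sqrt{\frac{1}{-10 - 8}} = 11882 + 15 \sqrt{\frac{1}{-18}} = 11882 + 15 \sqrt{- \frac{1}{18}} = 11882 + 15 \frac{i \sqrt{2}}{6} = 11882 + \frac{5 i \sqrt{2}}{2}$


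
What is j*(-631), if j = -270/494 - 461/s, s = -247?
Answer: -205706/247 ≈ -832.82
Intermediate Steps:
j = 326/247 (j = -270/494 - 461/(-247) = -270*1/494 - 461*(-1/247) = -135/247 + 461/247 = 326/247 ≈ 1.3198)
j*(-631) = (326/247)*(-631) = -205706/247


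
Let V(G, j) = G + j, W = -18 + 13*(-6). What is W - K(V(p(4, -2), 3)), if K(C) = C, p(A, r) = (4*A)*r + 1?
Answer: -68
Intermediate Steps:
p(A, r) = 1 + 4*A*r (p(A, r) = 4*A*r + 1 = 1 + 4*A*r)
W = -96 (W = -18 - 78 = -96)
W - K(V(p(4, -2), 3)) = -96 - ((1 + 4*4*(-2)) + 3) = -96 - ((1 - 32) + 3) = -96 - (-31 + 3) = -96 - 1*(-28) = -96 + 28 = -68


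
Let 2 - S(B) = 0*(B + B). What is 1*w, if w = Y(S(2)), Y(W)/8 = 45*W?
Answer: 720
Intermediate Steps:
S(B) = 2 (S(B) = 2 - 0*(B + B) = 2 - 0*2*B = 2 - 1*0 = 2 + 0 = 2)
Y(W) = 360*W (Y(W) = 8*(45*W) = 360*W)
w = 720 (w = 360*2 = 720)
1*w = 1*720 = 720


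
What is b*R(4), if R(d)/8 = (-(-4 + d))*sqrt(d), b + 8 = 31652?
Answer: 0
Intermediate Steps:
b = 31644 (b = -8 + 31652 = 31644)
R(d) = 8*sqrt(d)*(4 - d) (R(d) = 8*((-(-4 + d))*sqrt(d)) = 8*((4 - d)*sqrt(d)) = 8*(sqrt(d)*(4 - d)) = 8*sqrt(d)*(4 - d))
b*R(4) = 31644*(8*sqrt(4)*(4 - 1*4)) = 31644*(8*2*(4 - 4)) = 31644*(8*2*0) = 31644*0 = 0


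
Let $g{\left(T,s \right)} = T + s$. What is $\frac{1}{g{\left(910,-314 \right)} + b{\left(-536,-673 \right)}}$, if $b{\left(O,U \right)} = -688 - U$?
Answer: $\frac{1}{581} \approx 0.0017212$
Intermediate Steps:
$\frac{1}{g{\left(910,-314 \right)} + b{\left(-536,-673 \right)}} = \frac{1}{\left(910 - 314\right) - 15} = \frac{1}{596 + \left(-688 + 673\right)} = \frac{1}{596 - 15} = \frac{1}{581}$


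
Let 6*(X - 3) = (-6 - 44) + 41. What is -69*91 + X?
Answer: -12555/2 ≈ -6277.5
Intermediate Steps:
X = 3/2 (X = 3 + ((-6 - 44) + 41)/6 = 3 + (-50 + 41)/6 = 3 + (⅙)*(-9) = 3 - 3/2 = 3/2 ≈ 1.5000)
-69*91 + X = -69*91 + 3/2 = -6279 + 3/2 = -12555/2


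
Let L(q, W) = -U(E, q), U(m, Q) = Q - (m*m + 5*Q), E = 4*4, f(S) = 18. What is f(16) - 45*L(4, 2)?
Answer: -12222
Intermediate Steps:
E = 16
U(m, Q) = -m² - 4*Q (U(m, Q) = Q - (m² + 5*Q) = Q + (-m² - 5*Q) = -m² - 4*Q)
L(q, W) = 256 + 4*q (L(q, W) = -(-1*16² - 4*q) = -(-1*256 - 4*q) = -(-256 - 4*q) = 256 + 4*q)
f(16) - 45*L(4, 2) = 18 - 45*(256 + 4*4) = 18 - 45*(256 + 16) = 18 - 45*272 = 18 - 12240 = -12222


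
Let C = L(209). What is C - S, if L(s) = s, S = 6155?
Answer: -5946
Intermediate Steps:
C = 209
C - S = 209 - 1*6155 = 209 - 6155 = -5946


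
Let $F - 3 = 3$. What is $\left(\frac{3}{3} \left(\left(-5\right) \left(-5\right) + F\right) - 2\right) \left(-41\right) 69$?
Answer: $-82041$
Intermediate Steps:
$F = 6$ ($F = 3 + 3 = 6$)
$\left(\frac{3}{3} \left(\left(-5\right) \left(-5\right) + F\right) - 2\right) \left(-41\right) 69 = \left(\frac{3}{3} \left(\left(-5\right) \left(-5\right) + 6\right) - 2\right) \left(-41\right) 69 = \left(3 \cdot \frac{1}{3} \left(25 + 6\right) - 2\right) \left(-41\right) 69 = \left(1 \cdot 31 - 2\right) \left(-41\right) 69 = \left(31 - 2\right) \left(-41\right) 69 = 29 \left(-41\right) 69 = \left(-1189\right) 69 = -82041$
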